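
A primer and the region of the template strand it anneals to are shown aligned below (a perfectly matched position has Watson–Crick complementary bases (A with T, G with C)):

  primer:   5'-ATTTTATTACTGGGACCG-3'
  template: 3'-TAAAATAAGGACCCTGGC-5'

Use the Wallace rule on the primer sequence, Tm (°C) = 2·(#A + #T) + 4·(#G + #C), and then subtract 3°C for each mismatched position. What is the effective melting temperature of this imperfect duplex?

47°C

Primer base counts: A=4, T=7, G=4, C=3 → A+T=11, G+C=7
Perfect-match Tm = 2(11) + 4(7) = 22 + 28 = 50°C
Mismatches (positions where the bases are not complementary): 1 (at position 9)
Effective Tm = 50 − 1×3 = 50 − 3 = 47°C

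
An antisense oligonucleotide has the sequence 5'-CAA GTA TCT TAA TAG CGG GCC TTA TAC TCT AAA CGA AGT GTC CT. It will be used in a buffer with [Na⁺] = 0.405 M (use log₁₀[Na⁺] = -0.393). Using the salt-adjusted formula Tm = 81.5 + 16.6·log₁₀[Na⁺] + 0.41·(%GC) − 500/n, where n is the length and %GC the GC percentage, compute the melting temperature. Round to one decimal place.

Length n = 44. C=10, G=8, T=13, A=13
G+C = 18, so %GC = 18/44 × 100 = 40.909%
Salt term: 16.6 × (-0.393) = -6.524
GC term: 0.41 × 40.909 = 16.773; length term: −500/44 = −11.364
Tm = 81.5 + (-6.524) + 16.773 − 11.364 = 80.385 → 80.4°C

80.4°C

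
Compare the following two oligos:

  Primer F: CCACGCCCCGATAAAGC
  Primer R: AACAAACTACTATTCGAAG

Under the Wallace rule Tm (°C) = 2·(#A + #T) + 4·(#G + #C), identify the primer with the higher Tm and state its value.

Primer F: A+T=6, G+C=11 → Tm = 2(6)+4(11) = 56°C
Primer R: A+T=13, G+C=6 → Tm = 2(13)+4(6) = 50°C
56°C vs 50°C → primer F is higher.

Primer F, 56°C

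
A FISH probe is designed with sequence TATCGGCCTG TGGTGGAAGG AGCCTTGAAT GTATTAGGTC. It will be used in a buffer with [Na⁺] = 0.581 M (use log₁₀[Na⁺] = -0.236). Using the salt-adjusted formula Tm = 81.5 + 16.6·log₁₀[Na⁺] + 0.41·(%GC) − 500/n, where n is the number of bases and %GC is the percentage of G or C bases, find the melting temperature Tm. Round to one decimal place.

85.6°C

Length n = 40. Counting bases: C=6, T=12, A=8, G=14
G+C = 20, so %GC = 20/40 × 100 = 50%
Salt term: 16.6 × (-0.236) = -3.918
GC term: 0.41 × 50 = 20.5; length term: −500/40 = −12.5
Tm = 81.5 + (-3.918) + 20.5 − 12.5 = 85.582 → 85.6°C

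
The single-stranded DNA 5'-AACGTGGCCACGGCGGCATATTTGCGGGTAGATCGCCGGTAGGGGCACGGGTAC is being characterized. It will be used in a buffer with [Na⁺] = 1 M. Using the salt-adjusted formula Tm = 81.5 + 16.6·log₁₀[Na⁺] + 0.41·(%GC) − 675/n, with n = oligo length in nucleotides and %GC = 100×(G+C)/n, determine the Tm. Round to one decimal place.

Length n = 54. Base counts: C=13, T=9, A=10, G=22
G+C = 35, so %GC = 35/54 × 100 = 64.815%
Salt term: 16.6 × (0) = 0
GC term: 0.41 × 64.815 = 26.574; length term: −675/54 = −12.5
Tm = 81.5 + (0) + 26.574 − 12.5 = 95.574 → 95.6°C

95.6°C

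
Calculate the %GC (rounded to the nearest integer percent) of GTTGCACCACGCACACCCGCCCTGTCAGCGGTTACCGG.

68%

T=6, G=10, C=16, A=6
G+C = 10 + 16 = 26 out of 38 bases
%GC = 26/38 × 100 = 68.42% ≈ 68%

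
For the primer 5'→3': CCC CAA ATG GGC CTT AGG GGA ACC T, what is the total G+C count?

15

C=8, T=4, G=7, A=6
Total G or C: 7 + 8 = 15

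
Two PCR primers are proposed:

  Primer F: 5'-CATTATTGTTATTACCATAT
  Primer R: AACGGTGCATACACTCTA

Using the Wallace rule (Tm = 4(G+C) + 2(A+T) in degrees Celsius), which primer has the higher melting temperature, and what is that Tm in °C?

Primer R, 52°C

Primer F: A+T=16, G+C=4 → Tm = 2(16)+4(4) = 48°C
Primer R: A+T=10, G+C=8 → Tm = 2(10)+4(8) = 52°C
48°C vs 52°C → primer R is higher.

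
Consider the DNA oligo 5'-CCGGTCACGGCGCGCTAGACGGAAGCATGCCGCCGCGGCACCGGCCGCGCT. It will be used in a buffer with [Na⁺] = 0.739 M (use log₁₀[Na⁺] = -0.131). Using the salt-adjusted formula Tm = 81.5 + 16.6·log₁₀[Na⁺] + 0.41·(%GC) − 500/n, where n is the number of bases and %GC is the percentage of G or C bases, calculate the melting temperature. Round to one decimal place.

Length n = 51. Base counts: A=7, T=4, G=19, C=21
G+C = 40, so %GC = 40/51 × 100 = 78.431%
Salt term: 16.6 × (-0.131) = -2.175
GC term: 0.41 × 78.431 = 32.157; length term: −500/51 = −9.804
Tm = 81.5 + (-2.175) + 32.157 − 9.804 = 101.678 → 101.7°C

101.7°C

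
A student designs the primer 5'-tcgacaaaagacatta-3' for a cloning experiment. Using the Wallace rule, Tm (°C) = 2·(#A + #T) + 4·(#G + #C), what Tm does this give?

Base counts: C=3, T=3, G=2, A=8
A+T = 11, G+C = 5
Tm = 2(11) + 4(5) = 22 + 20 = 42°C

42°C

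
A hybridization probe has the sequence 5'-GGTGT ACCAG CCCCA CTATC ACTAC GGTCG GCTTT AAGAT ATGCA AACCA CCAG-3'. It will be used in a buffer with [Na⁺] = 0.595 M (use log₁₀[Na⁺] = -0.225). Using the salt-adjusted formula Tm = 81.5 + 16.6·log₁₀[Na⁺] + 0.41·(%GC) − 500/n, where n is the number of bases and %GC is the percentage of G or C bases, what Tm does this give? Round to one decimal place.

89.8°C

Length n = 54. G=11, T=11, A=15, C=17
G+C = 28, so %GC = 28/54 × 100 = 51.852%
Salt term: 16.6 × (-0.225) = -3.735
GC term: 0.41 × 51.852 = 21.259; length term: −500/54 = −9.259
Tm = 81.5 + (-3.735) + 21.259 − 9.259 = 89.765 → 89.8°C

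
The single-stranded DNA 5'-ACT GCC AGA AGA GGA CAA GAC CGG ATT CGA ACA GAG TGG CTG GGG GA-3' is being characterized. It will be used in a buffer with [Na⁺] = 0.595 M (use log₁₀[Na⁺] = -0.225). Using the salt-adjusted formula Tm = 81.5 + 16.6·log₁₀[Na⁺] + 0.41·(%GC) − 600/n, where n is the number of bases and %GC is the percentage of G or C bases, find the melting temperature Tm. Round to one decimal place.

Length n = 47. Counting bases: A=15, T=5, G=18, C=9
G+C = 27, so %GC = 27/47 × 100 = 57.447%
Salt term: 16.6 × (-0.225) = -3.735
GC term: 0.41 × 57.447 = 23.553; length term: −600/47 = −12.766
Tm = 81.5 + (-3.735) + 23.553 − 12.766 = 88.552 → 88.6°C

88.6°C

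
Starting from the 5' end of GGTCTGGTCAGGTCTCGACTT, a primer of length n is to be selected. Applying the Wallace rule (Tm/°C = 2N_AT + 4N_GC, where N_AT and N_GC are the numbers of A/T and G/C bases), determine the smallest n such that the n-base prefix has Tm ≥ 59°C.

n = 19

First 18 bases: GGTCTGGTCAGGTCTCGA → Tm = 58°C (< 59°C)
First 19 bases: GGTCTGGTCAGGTCTCGAC → Tm = 62°C (≥ 59°C)
Each additional base adds 2°C (A/T) or 4°C (G/C), so Tm is non-decreasing in n; n = 19 is the first length to reach 59°C.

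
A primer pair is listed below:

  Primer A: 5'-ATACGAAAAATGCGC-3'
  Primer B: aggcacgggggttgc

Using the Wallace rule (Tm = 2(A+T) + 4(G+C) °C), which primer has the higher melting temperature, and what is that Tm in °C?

Primer B, 52°C

Primer A: A+T=9, G+C=6 → Tm = 2(9)+4(6) = 42°C
Primer B: A+T=4, G+C=11 → Tm = 2(4)+4(11) = 52°C
42°C vs 52°C → primer B is higher.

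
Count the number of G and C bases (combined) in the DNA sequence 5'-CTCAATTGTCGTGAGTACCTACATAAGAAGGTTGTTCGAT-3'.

16

Counting bases: G=9, C=7, A=11, T=13
Total G or C: 9 + 7 = 16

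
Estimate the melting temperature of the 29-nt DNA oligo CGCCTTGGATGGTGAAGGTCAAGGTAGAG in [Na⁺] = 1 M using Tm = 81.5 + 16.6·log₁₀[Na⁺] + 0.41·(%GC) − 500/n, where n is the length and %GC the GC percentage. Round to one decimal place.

86.9°C

Length n = 29. Scanning the sequence gives C=4, A=7, T=6, G=12.
G+C = 16, so %GC = 16/29 × 100 = 55.172%
Salt term: 16.6 × (0) = 0
GC term: 0.41 × 55.172 = 22.621; length term: −500/29 = −17.241
Tm = 81.5 + (0) + 22.621 − 17.241 = 86.88 → 86.9°C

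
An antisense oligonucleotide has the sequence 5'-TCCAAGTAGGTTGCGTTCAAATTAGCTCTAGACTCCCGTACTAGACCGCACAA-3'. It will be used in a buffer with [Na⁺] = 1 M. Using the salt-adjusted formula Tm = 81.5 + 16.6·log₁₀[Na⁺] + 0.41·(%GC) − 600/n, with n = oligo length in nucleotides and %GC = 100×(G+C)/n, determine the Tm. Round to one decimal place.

Length n = 53. Scanning the sequence gives A=15, T=13, G=10, C=15.
G+C = 25, so %GC = 25/53 × 100 = 47.17%
Salt term: 16.6 × (0) = 0
GC term: 0.41 × 47.17 = 19.34; length term: −600/53 = −11.321
Tm = 81.5 + (0) + 19.34 − 11.321 = 89.519 → 89.5°C

89.5°C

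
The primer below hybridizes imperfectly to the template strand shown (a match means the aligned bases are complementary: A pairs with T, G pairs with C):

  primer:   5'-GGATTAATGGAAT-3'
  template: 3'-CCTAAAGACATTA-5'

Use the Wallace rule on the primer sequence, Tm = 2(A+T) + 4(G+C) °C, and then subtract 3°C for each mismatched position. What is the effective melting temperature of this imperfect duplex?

Primer base counts: A=5, T=4, G=4, C=0 → A+T=9, G+C=4
Perfect-match Tm = 2(9) + 4(4) = 18 + 16 = 34°C
Mismatches (positions where the bases are not complementary): 3 (at positions 6, 7, 10)
Effective Tm = 34 − 3×3 = 34 − 9 = 25°C

25°C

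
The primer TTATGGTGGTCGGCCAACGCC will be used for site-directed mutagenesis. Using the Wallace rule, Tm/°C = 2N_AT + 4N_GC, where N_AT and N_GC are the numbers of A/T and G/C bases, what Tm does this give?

68°C

Base counts: G=7, C=6, A=3, T=5
So N_AT = 8 and N_GC = 13.
Tm = 2×8 + 4×13 = 68°C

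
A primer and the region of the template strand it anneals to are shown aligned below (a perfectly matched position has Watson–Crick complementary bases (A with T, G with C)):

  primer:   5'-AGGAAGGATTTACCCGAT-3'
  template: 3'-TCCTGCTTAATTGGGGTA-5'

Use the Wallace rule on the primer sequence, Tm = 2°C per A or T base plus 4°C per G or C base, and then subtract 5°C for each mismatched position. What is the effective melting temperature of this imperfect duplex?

Primer base counts: A=6, T=4, G=5, C=3 → A+T=10, G+C=8
Perfect-match Tm = 2(10) + 4(8) = 20 + 32 = 52°C
Mismatches (positions where the bases are not complementary): 4 (at positions 5, 7, 11, 16)
Effective Tm = 52 − 4×5 = 52 − 20 = 32°C

32°C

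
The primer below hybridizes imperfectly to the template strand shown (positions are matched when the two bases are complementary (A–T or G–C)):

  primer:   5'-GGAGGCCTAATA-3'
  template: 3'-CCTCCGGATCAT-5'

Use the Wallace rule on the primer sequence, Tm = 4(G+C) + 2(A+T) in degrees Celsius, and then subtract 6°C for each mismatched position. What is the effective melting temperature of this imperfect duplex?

30°C

Primer base counts: A=4, T=2, G=4, C=2 → A+T=6, G+C=6
Perfect-match Tm = 2(6) + 4(6) = 12 + 24 = 36°C
Mismatches (positions where the bases are not complementary): 1 (at position 10)
Effective Tm = 36 − 1×6 = 36 − 6 = 30°C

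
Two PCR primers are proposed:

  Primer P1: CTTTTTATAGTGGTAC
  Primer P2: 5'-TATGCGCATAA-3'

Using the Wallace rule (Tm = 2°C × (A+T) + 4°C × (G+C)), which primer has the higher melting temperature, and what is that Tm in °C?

Primer P1: A+T=11, G+C=5 → Tm = 2(11)+4(5) = 42°C
Primer P2: A+T=7, G+C=4 → Tm = 2(7)+4(4) = 30°C
42°C vs 30°C → primer P1 is higher.

Primer P1, 42°C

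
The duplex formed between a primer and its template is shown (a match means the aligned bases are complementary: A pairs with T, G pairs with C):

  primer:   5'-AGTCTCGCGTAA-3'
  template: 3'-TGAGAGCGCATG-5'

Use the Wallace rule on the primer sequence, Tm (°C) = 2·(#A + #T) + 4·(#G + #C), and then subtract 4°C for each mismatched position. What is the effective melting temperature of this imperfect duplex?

28°C

Primer base counts: A=3, T=3, G=3, C=3 → A+T=6, G+C=6
Perfect-match Tm = 2(6) + 4(6) = 12 + 24 = 36°C
Mismatches (positions where the bases are not complementary): 2 (at positions 2, 12)
Effective Tm = 36 − 2×4 = 36 − 8 = 28°C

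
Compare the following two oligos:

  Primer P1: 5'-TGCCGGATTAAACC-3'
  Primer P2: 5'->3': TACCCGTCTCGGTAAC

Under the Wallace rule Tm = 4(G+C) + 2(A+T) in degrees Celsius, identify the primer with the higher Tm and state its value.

Primer P1: A+T=7, G+C=7 → Tm = 2(7)+4(7) = 42°C
Primer P2: A+T=7, G+C=9 → Tm = 2(7)+4(9) = 50°C
42°C vs 50°C → primer P2 is higher.

Primer P2, 50°C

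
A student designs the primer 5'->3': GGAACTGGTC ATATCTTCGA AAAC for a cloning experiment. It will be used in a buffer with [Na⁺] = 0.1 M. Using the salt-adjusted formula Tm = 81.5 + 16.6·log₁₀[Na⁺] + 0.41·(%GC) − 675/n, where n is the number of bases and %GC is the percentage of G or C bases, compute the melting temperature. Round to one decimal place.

53.9°C

Length n = 24. Base counts: C=5, G=5, A=8, T=6
G+C = 10, so %GC = 10/24 × 100 = 41.667%
Salt term: 16.6 × (-1) = -16.6
GC term: 0.41 × 41.667 = 17.083; length term: −675/24 = −28.125
Tm = 81.5 + (-16.6) + 17.083 − 28.125 = 53.858 → 53.9°C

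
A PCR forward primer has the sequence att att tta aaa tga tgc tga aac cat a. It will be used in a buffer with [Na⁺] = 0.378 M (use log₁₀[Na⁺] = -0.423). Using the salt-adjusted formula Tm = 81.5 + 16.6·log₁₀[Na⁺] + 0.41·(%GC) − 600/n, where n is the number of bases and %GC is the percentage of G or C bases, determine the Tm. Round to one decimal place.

61.8°C

Length n = 28. Scanning the sequence gives G=3, A=12, T=10, C=3.
G+C = 6, so %GC = 6/28 × 100 = 21.429%
Salt term: 16.6 × (-0.423) = -7.022
GC term: 0.41 × 21.429 = 8.786; length term: −600/28 = −21.429
Tm = 81.5 + (-7.022) + 8.786 − 21.429 = 61.835 → 61.8°C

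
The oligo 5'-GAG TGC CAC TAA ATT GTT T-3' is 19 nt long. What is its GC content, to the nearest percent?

Counting bases: A=5, G=4, T=7, C=3
G+C = 4 + 3 = 7 out of 19 bases
%GC = 7/19 × 100 = 36.84% ≈ 37%

37%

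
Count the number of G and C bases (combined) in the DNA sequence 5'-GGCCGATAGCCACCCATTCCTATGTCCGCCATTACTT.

20

Counting bases: T=10, G=6, A=7, C=14
Total G or C: 6 + 14 = 20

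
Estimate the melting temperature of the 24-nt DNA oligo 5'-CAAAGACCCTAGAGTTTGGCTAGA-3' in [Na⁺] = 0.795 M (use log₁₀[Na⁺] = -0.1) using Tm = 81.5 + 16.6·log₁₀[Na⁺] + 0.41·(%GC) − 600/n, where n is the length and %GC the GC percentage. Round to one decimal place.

73.6°C

Length n = 24. Counting bases: G=6, T=5, C=5, A=8
G+C = 11, so %GC = 11/24 × 100 = 45.833%
Salt term: 16.6 × (-0.1) = -1.66
GC term: 0.41 × 45.833 = 18.792; length term: −600/24 = −25
Tm = 81.5 + (-1.66) + 18.792 − 25 = 73.632 → 73.6°C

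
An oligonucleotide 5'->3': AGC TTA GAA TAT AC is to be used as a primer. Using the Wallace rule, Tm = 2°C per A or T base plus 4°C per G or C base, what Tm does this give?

36°C

Counting bases: T=4, A=6, G=2, C=2
So N_AT = 10 and N_GC = 4.
Tm = 4·4 + 2·10 = 16 + 20 = 36°C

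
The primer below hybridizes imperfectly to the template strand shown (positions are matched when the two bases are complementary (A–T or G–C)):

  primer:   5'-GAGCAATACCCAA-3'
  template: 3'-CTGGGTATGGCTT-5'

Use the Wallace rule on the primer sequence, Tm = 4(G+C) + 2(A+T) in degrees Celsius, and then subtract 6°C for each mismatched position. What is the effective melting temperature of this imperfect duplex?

20°C

Primer base counts: A=6, T=1, G=2, C=4 → A+T=7, G+C=6
Perfect-match Tm = 2(7) + 4(6) = 14 + 24 = 38°C
Mismatches (positions where the bases are not complementary): 3 (at positions 3, 5, 11)
Effective Tm = 38 − 3×6 = 38 − 18 = 20°C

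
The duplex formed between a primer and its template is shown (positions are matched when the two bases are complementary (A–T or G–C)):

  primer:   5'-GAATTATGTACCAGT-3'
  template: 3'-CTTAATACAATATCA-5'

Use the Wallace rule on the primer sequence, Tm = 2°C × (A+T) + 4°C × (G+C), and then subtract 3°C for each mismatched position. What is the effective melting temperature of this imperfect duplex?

31°C

Primer base counts: A=5, T=5, G=3, C=2 → A+T=10, G+C=5
Perfect-match Tm = 2(10) + 4(5) = 20 + 20 = 40°C
Mismatches (positions where the bases are not complementary): 3 (at positions 10, 11, 12)
Effective Tm = 40 − 3×3 = 40 − 9 = 31°C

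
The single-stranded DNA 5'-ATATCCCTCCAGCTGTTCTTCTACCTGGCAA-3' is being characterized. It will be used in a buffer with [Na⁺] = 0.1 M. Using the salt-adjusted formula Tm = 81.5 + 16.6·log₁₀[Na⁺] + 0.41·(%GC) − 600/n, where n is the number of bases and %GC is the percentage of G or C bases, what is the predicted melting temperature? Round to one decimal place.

65.4°C

Length n = 31. Counting bases: T=10, A=6, C=11, G=4
G+C = 15, so %GC = 15/31 × 100 = 48.387%
Salt term: 16.6 × (-1) = -16.6
GC term: 0.41 × 48.387 = 19.839; length term: −600/31 = −19.355
Tm = 81.5 + (-16.6) + 19.839 − 19.355 = 65.384 → 65.4°C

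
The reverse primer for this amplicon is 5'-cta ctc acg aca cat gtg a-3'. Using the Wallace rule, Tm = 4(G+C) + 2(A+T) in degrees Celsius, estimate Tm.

56°C

C=6, A=6, G=3, T=4
A+T = 10, G+C = 9
Tm = 2(10) + 4(9) = 20 + 36 = 56°C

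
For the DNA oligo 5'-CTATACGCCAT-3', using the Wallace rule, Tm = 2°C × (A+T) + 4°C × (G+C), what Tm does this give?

Scanning the sequence gives C=4, T=3, G=1, A=3.
A+T = 6, G+C = 5
Tm = 2(6) + 4(5) = 12 + 20 = 32°C

32°C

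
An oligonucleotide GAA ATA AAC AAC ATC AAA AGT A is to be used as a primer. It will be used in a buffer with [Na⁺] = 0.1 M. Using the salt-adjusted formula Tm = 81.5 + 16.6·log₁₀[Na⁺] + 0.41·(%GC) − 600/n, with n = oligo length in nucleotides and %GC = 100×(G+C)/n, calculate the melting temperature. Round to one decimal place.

Length n = 22. T=3, A=14, C=3, G=2
G+C = 5, so %GC = 5/22 × 100 = 22.727%
Salt term: 16.6 × (-1) = -16.6
GC term: 0.41 × 22.727 = 9.318; length term: −600/22 = −27.273
Tm = 81.5 + (-16.6) + 9.318 − 27.273 = 46.945 → 46.9°C

46.9°C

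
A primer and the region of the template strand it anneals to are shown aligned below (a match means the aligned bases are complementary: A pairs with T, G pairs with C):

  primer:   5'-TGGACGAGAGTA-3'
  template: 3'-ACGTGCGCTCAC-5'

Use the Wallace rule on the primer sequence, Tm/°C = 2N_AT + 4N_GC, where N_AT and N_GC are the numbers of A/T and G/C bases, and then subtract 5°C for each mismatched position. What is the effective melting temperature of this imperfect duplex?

21°C

Primer base counts: A=4, T=2, G=5, C=1 → A+T=6, G+C=6
Perfect-match Tm = 2(6) + 4(6) = 12 + 24 = 36°C
Mismatches (positions where the bases are not complementary): 3 (at positions 3, 7, 12)
Effective Tm = 36 − 3×5 = 36 − 15 = 21°C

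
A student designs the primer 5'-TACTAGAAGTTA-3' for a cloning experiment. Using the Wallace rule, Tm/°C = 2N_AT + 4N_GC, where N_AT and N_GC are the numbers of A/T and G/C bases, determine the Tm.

Base counts: T=4, A=5, C=1, G=2
AT pairs contribute 9, GC pairs contribute 3.
Tm = 2×9 + 4×3 = 30°C

30°C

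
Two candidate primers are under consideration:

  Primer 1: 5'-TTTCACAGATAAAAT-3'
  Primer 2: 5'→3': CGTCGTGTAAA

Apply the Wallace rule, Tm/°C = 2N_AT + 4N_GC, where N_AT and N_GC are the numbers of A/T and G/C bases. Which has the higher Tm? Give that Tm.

Primer 1, 36°C

Primer 1: A+T=12, G+C=3 → Tm = 2(12)+4(3) = 36°C
Primer 2: A+T=6, G+C=5 → Tm = 2(6)+4(5) = 32°C
36°C vs 32°C → primer 1 is higher.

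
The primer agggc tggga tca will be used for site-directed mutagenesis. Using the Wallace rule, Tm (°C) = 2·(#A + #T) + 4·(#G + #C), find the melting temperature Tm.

G=6, T=2, A=3, C=2
A+T = 5, G+C = 8
Tm = 2×5 + 4×8 = 42°C

42°C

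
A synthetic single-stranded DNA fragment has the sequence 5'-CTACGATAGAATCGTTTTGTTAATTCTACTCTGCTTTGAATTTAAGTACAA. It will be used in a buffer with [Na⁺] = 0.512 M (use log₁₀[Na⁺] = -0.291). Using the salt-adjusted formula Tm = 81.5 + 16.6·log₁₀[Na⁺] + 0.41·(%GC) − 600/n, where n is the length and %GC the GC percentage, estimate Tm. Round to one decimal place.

77.0°C

Length n = 51. Base counts: A=15, G=7, T=21, C=8
G+C = 15, so %GC = 15/51 × 100 = 29.412%
Salt term: 16.6 × (-0.291) = -4.831
GC term: 0.41 × 29.412 = 12.059; length term: −600/51 = −11.765
Tm = 81.5 + (-4.831) + 12.059 − 11.765 = 76.963 → 77.0°C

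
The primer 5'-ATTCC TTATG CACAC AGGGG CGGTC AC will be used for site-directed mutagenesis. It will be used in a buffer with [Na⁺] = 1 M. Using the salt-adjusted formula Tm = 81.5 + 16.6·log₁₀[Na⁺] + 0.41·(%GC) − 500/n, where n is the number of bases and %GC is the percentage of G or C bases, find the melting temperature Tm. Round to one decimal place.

Length n = 27. Counting bases: G=7, A=6, C=8, T=6
G+C = 15, so %GC = 15/27 × 100 = 55.556%
Salt term: 16.6 × (0) = 0
GC term: 0.41 × 55.556 = 22.778; length term: −500/27 = −18.519
Tm = 81.5 + (0) + 22.778 − 18.519 = 85.759 → 85.8°C

85.8°C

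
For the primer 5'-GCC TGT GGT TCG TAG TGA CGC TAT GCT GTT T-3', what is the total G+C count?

Scanning the sequence gives T=12, A=3, G=10, C=6.
G+C = 10 + 6 = 16

16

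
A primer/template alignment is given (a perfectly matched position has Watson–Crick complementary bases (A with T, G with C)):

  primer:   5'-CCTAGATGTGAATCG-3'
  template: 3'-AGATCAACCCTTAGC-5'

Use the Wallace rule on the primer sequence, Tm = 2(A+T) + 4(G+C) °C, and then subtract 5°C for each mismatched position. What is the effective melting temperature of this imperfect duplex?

29°C

Primer base counts: A=4, T=4, G=4, C=3 → A+T=8, G+C=7
Perfect-match Tm = 2(8) + 4(7) = 16 + 28 = 44°C
Mismatches (positions where the bases are not complementary): 3 (at positions 1, 6, 9)
Effective Tm = 44 − 3×5 = 44 − 15 = 29°C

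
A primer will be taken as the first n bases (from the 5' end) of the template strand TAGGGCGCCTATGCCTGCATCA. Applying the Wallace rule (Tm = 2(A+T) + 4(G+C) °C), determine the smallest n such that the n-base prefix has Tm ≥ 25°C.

n = 8

First 7 bases: TAGGGCG → Tm = 24°C (< 25°C)
First 8 bases: TAGGGCGC → Tm = 28°C (≥ 25°C)
Since every base adds ≥2°C, Tm only increases with n, so the threshold is first crossed at n = 8.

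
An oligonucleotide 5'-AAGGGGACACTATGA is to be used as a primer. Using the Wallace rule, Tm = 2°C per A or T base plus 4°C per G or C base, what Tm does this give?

44°C

Counting bases: A=6, T=2, G=5, C=2
A+T = 8, G+C = 7
Tm = 4·7 + 2·8 = 28 + 16 = 44°C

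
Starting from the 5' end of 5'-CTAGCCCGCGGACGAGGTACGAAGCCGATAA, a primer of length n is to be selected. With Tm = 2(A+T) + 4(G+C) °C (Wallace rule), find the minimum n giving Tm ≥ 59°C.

First 16 bases: CTAGCCCGCGGACGAG → Tm = 56°C (< 59°C)
First 17 bases: CTAGCCCGCGGACGAGG → Tm = 60°C (≥ 59°C)
Since every base adds ≥2°C, Tm only increases with n, so the threshold is first crossed at n = 17.

n = 17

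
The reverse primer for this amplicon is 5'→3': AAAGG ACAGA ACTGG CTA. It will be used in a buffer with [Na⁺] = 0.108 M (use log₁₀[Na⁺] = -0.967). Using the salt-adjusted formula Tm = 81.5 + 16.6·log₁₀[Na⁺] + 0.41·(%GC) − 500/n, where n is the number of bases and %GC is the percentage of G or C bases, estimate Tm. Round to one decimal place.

Length n = 18. Scanning the sequence gives T=2, A=8, G=5, C=3.
G+C = 8, so %GC = 8/18 × 100 = 44.444%
Salt term: 16.6 × (-0.967) = -16.052
GC term: 0.41 × 44.444 = 18.222; length term: −500/18 = −27.778
Tm = 81.5 + (-16.052) + 18.222 − 27.778 = 55.892 → 55.9°C

55.9°C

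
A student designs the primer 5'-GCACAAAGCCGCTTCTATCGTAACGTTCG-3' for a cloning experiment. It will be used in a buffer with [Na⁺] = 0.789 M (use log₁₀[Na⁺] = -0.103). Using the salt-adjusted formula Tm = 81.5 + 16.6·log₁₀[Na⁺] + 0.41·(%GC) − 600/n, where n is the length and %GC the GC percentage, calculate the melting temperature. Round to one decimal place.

80.3°C

Length n = 29. Scanning the sequence gives G=6, T=7, C=9, A=7.
G+C = 15, so %GC = 15/29 × 100 = 51.724%
Salt term: 16.6 × (-0.103) = -1.71
GC term: 0.41 × 51.724 = 21.207; length term: −600/29 = −20.69
Tm = 81.5 + (-1.71) + 21.207 − 20.69 = 80.307 → 80.3°C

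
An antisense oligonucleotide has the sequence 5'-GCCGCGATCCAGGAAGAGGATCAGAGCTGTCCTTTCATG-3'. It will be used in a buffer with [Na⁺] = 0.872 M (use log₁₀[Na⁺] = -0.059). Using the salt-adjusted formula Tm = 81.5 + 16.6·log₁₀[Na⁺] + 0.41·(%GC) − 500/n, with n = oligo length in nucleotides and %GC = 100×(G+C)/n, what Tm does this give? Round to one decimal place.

90.8°C

Length n = 39. Scanning the sequence gives C=10, G=12, A=9, T=8.
G+C = 22, so %GC = 22/39 × 100 = 56.41%
Salt term: 16.6 × (-0.059) = -0.979
GC term: 0.41 × 56.41 = 23.128; length term: −500/39 = −12.821
Tm = 81.5 + (-0.979) + 23.128 − 12.821 = 90.828 → 90.8°C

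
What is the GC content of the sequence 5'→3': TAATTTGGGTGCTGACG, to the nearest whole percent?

Scanning the sequence gives T=6, A=3, G=6, C=2.
G+C = 6 + 2 = 8 out of 17 bases
%GC = 8/17 × 100 = 47.06% ≈ 47%

47%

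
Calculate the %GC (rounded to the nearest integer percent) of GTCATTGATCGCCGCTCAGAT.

52%

Counting bases: G=5, A=4, C=6, T=6
G+C = 5 + 6 = 11 out of 21 bases
%GC = 11/21 × 100 = 52.38% ≈ 52%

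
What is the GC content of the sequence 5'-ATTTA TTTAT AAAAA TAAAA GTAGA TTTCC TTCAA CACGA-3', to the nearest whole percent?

Base counts: G=3, C=5, A=18, T=14
G+C = 3 + 5 = 8 out of 40 bases
%GC = 8/40 × 100 = 20% ≈ 20%

20%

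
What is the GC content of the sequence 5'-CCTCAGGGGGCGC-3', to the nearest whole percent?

85%

Scanning the sequence gives T=1, G=6, A=1, C=5.
G+C = 6 + 5 = 11 out of 13 bases
%GC = 11/13 × 100 = 84.62% ≈ 85%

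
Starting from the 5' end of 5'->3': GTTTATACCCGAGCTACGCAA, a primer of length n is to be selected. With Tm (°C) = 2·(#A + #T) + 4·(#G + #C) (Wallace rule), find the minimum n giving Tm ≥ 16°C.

First 6 bases: GTTTAT → Tm = 14°C (< 16°C)
First 7 bases: GTTTATA → Tm = 16°C (≥ 16°C)
Since every base adds ≥2°C, Tm only increases with n, so the threshold is first crossed at n = 7.

n = 7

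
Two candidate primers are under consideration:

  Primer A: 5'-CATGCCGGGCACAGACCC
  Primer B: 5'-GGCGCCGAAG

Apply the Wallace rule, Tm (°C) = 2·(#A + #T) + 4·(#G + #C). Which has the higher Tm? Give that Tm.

Primer A, 62°C

Primer A: A+T=5, G+C=13 → Tm = 2(5)+4(13) = 62°C
Primer B: A+T=2, G+C=8 → Tm = 2(2)+4(8) = 36°C
62°C vs 36°C → primer A is higher.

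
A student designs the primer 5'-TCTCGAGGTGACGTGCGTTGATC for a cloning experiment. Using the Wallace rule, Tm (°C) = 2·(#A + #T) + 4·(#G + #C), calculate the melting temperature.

72°C

Base counts: A=3, C=5, G=8, T=7
A+T = 10, G+C = 13
Tm = 4·13 + 2·10 = 52 + 20 = 72°C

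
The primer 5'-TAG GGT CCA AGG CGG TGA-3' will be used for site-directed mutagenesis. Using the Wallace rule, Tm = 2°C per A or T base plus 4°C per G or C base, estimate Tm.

58°C

Base counts: C=3, A=4, T=3, G=8
AT pairs contribute 7, GC pairs contribute 11.
Tm = 2(7) + 4(11) = 14 + 44 = 58°C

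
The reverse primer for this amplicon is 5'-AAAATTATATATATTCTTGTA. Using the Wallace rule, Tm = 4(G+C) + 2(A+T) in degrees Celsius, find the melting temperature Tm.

Base counts: T=10, G=1, C=1, A=9
A+T = 19, G+C = 2
Tm = 2(19) + 4(2) = 38 + 8 = 46°C

46°C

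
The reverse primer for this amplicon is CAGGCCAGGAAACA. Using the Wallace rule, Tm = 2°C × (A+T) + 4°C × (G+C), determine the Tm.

44°C

Base counts: C=4, A=6, T=0, G=4
AT pairs contribute 6, GC pairs contribute 8.
Tm = 2(6) + 4(8) = 12 + 32 = 44°C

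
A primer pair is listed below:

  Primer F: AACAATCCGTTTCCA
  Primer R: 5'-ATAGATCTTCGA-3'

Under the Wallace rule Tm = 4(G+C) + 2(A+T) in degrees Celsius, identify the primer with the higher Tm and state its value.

Primer F: A+T=9, G+C=6 → Tm = 2(9)+4(6) = 42°C
Primer R: A+T=8, G+C=4 → Tm = 2(8)+4(4) = 32°C
42°C vs 32°C → primer F is higher.

Primer F, 42°C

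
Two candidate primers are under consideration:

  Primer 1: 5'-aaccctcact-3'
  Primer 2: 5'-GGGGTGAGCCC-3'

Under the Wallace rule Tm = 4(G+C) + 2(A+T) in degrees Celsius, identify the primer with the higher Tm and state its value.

Primer 1: A+T=5, G+C=5 → Tm = 2(5)+4(5) = 30°C
Primer 2: A+T=2, G+C=9 → Tm = 2(2)+4(9) = 40°C
30°C vs 40°C → primer 2 is higher.

Primer 2, 40°C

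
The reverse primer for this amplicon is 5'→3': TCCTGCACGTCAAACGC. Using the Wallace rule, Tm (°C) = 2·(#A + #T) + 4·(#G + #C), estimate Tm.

Scanning the sequence gives A=4, C=7, T=3, G=3.
A+T = 7, G+C = 10
Tm = 2(7) + 4(10) = 14 + 40 = 54°C

54°C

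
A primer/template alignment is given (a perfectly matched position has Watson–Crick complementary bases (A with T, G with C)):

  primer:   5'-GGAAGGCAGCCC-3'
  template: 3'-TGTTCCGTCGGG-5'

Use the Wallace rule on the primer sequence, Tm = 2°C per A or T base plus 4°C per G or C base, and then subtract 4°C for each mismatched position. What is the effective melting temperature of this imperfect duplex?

34°C

Primer base counts: A=3, T=0, G=5, C=4 → A+T=3, G+C=9
Perfect-match Tm = 2(3) + 4(9) = 6 + 36 = 42°C
Mismatches (positions where the bases are not complementary): 2 (at positions 1, 2)
Effective Tm = 42 − 2×4 = 42 − 8 = 34°C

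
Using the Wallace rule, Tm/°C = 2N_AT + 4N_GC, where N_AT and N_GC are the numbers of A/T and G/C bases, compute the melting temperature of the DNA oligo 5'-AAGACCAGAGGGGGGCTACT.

Counting bases: C=4, A=6, G=8, T=2
So N_AT = 8 and N_GC = 12.
Tm = 2×8 + 4×12 = 64°C

64°C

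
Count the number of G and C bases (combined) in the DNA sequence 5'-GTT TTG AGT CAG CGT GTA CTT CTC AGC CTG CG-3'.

C=8, A=4, G=9, T=11
Total G or C: 9 + 8 = 17

17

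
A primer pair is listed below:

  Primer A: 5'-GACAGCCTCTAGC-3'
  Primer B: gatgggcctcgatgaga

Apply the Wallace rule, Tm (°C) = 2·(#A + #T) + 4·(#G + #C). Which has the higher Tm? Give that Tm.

Primer B, 54°C

Primer A: A+T=5, G+C=8 → Tm = 2(5)+4(8) = 42°C
Primer B: A+T=7, G+C=10 → Tm = 2(7)+4(10) = 54°C
42°C vs 54°C → primer B is higher.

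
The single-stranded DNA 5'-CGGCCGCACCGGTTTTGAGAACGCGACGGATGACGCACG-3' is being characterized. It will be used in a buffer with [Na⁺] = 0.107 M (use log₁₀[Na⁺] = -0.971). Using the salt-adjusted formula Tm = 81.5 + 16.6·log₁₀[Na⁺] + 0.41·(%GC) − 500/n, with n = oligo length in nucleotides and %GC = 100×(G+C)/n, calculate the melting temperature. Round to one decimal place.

79.9°C

Length n = 39. Counting bases: C=12, A=8, G=14, T=5
G+C = 26, so %GC = 26/39 × 100 = 66.667%
Salt term: 16.6 × (-0.971) = -16.119
GC term: 0.41 × 66.667 = 27.333; length term: −500/39 = −12.821
Tm = 81.5 + (-16.119) + 27.333 − 12.821 = 79.893 → 79.9°C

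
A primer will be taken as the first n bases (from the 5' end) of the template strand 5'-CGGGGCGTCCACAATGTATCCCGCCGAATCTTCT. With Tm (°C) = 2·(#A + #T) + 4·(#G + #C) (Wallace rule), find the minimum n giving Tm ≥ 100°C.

First 30 bases: CGGGGCGTCCACAATGTATCCCGCCGAATC → Tm = 98°C (< 100°C)
First 31 bases: CGGGGCGTCCACAATGTATCCCGCCGAATCT → Tm = 100°C (≥ 100°C)
Since every base adds ≥2°C, Tm only increases with n, so the threshold is first crossed at n = 31.

n = 31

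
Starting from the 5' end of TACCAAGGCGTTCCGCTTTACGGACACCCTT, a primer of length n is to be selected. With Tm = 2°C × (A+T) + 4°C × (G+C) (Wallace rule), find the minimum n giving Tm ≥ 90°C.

First 28 bases: TACCAAGGCGTTCCGCTTTACGGACACC → Tm = 88°C (< 90°C)
First 29 bases: TACCAAGGCGTTCCGCTTTACGGACACCC → Tm = 92°C (≥ 90°C)
Since every base adds ≥2°C, Tm only increases with n, so the threshold is first crossed at n = 29.

n = 29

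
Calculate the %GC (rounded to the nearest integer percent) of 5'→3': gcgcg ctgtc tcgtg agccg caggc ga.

Base counts: A=3, G=11, C=9, T=4
G+C = 11 + 9 = 20 out of 27 bases
%GC = 20/27 × 100 = 74.07% ≈ 74%

74%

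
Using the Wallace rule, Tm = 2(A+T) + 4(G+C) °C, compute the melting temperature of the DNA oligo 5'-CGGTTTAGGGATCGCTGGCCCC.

74°C

Counting bases: T=5, G=8, A=2, C=7
A+T = 7, G+C = 15
Tm = 2×7 + 4×15 = 74°C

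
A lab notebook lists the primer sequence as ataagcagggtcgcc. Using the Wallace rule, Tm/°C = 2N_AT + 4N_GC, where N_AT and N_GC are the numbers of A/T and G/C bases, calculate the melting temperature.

Base counts: G=5, A=4, C=4, T=2
A+T = 6, G+C = 9
Tm = 2(6) + 4(9) = 12 + 36 = 48°C

48°C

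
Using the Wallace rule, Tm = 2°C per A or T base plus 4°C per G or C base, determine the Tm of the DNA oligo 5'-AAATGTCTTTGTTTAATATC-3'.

Counting bases: T=10, G=2, C=2, A=6
AT pairs contribute 16, GC pairs contribute 4.
Tm = 2×16 + 4×4 = 48°C

48°C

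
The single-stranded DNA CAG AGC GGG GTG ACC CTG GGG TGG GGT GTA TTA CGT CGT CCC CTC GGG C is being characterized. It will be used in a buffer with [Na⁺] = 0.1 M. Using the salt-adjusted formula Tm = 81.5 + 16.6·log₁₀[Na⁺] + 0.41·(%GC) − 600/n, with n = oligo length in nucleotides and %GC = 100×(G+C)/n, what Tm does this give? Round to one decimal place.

81.1°C

Length n = 49. Scanning the sequence gives A=5, G=21, T=10, C=13.
G+C = 34, so %GC = 34/49 × 100 = 69.388%
Salt term: 16.6 × (-1) = -16.6
GC term: 0.41 × 69.388 = 28.449; length term: −600/49 = −12.245
Tm = 81.5 + (-16.6) + 28.449 − 12.245 = 81.104 → 81.1°C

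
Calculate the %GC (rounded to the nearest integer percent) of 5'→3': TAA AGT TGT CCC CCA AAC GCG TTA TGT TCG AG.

Counting bases: C=8, A=8, G=7, T=9
G+C = 7 + 8 = 15 out of 32 bases
%GC = 15/32 × 100 = 46.88% ≈ 47%

47%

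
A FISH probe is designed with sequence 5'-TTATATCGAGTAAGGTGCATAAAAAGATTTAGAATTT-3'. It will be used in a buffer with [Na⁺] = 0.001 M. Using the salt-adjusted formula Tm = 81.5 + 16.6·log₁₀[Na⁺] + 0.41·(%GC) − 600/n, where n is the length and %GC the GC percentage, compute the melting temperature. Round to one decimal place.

Length n = 37. G=7, A=15, T=13, C=2
G+C = 9, so %GC = 9/37 × 100 = 24.324%
Salt term: 16.6 × (-3) = -49.8
GC term: 0.41 × 24.324 = 9.973; length term: −600/37 = −16.216
Tm = 81.5 + (-49.8) + 9.973 − 16.216 = 25.457 → 25.5°C

25.5°C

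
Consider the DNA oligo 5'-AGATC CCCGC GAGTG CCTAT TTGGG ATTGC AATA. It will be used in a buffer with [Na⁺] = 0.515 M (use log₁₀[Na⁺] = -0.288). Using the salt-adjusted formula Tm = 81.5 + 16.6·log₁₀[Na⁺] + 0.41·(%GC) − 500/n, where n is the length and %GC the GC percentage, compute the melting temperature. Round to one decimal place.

82.5°C

Length n = 34. Counting bases: A=8, C=8, G=9, T=9
G+C = 17, so %GC = 17/34 × 100 = 50%
Salt term: 16.6 × (-0.288) = -4.781
GC term: 0.41 × 50 = 20.5; length term: −500/34 = −14.706
Tm = 81.5 + (-4.781) + 20.5 − 14.706 = 82.513 → 82.5°C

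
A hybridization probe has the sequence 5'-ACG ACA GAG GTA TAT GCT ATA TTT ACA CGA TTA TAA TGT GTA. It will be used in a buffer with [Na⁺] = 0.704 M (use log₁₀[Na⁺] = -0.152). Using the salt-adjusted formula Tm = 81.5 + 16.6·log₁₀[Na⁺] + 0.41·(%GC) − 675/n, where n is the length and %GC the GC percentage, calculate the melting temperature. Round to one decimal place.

75.6°C

Length n = 42. Base counts: A=15, G=8, T=14, C=5
G+C = 13, so %GC = 13/42 × 100 = 30.952%
Salt term: 16.6 × (-0.152) = -2.523
GC term: 0.41 × 30.952 = 12.69; length term: −675/42 = −16.071
Tm = 81.5 + (-2.523) + 12.69 − 16.071 = 75.596 → 75.6°C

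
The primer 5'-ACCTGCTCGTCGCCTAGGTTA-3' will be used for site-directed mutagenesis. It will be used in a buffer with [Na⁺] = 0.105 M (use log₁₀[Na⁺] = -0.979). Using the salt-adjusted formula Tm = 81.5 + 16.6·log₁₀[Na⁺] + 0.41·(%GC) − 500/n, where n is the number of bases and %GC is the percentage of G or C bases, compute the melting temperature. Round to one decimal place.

64.9°C

Length n = 21. Base counts: C=7, G=5, A=3, T=6
G+C = 12, so %GC = 12/21 × 100 = 57.143%
Salt term: 16.6 × (-0.979) = -16.251
GC term: 0.41 × 57.143 = 23.429; length term: −500/21 = −23.81
Tm = 81.5 + (-16.251) + 23.429 − 23.81 = 64.868 → 64.9°C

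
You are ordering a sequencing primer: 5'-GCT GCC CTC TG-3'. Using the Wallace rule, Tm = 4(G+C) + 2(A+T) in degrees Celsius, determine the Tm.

38°C

C=5, A=0, G=3, T=3
A+T = 3, G+C = 8
Tm = 4·8 + 2·3 = 32 + 6 = 38°C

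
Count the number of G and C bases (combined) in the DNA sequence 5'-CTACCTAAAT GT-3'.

Counting bases: A=4, C=3, G=1, T=4
Total G or C: 1 + 3 = 4

4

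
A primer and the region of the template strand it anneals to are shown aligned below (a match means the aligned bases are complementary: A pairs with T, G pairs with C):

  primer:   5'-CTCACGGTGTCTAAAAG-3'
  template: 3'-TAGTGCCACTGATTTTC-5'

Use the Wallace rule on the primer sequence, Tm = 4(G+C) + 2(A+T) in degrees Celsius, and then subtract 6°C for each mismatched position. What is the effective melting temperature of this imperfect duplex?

Primer base counts: A=5, T=4, G=4, C=4 → A+T=9, G+C=8
Perfect-match Tm = 2(9) + 4(8) = 18 + 32 = 50°C
Mismatches (positions where the bases are not complementary): 2 (at positions 1, 10)
Effective Tm = 50 − 2×6 = 50 − 12 = 38°C

38°C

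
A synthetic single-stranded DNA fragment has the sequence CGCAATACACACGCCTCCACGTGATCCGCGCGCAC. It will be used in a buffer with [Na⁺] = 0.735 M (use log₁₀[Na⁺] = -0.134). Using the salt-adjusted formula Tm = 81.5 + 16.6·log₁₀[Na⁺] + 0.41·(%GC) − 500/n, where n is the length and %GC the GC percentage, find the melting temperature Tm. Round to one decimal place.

91.9°C

Length n = 35. Counting bases: G=7, A=8, C=16, T=4
G+C = 23, so %GC = 23/35 × 100 = 65.714%
Salt term: 16.6 × (-0.134) = -2.224
GC term: 0.41 × 65.714 = 26.943; length term: −500/35 = −14.286
Tm = 81.5 + (-2.224) + 26.943 − 14.286 = 91.933 → 91.9°C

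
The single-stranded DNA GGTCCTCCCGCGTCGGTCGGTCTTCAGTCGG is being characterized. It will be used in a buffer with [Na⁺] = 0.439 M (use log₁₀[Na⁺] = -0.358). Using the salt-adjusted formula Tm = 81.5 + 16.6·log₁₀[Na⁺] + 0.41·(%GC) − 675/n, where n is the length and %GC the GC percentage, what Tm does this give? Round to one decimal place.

82.9°C

Length n = 31. Scanning the sequence gives C=11, A=1, T=8, G=11.
G+C = 22, so %GC = 22/31 × 100 = 70.968%
Salt term: 16.6 × (-0.358) = -5.943
GC term: 0.41 × 70.968 = 29.097; length term: −675/31 = −21.774
Tm = 81.5 + (-5.943) + 29.097 − 21.774 = 82.88 → 82.9°C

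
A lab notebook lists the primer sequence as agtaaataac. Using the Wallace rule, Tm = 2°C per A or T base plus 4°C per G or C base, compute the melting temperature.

Base counts: G=1, C=1, T=2, A=6
AT pairs contribute 8, GC pairs contribute 2.
Tm = 2×8 + 4×2 = 24°C

24°C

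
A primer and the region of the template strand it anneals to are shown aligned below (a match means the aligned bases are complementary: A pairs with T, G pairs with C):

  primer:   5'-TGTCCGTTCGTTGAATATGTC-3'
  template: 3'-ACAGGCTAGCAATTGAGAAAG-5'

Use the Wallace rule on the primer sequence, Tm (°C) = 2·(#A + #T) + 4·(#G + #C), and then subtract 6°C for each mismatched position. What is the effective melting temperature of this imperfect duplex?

Primer base counts: A=3, T=9, G=5, C=4 → A+T=12, G+C=9
Perfect-match Tm = 2(12) + 4(9) = 24 + 36 = 60°C
Mismatches (positions where the bases are not complementary): 5 (at positions 7, 13, 15, 17, 19)
Effective Tm = 60 − 5×6 = 60 − 30 = 30°C

30°C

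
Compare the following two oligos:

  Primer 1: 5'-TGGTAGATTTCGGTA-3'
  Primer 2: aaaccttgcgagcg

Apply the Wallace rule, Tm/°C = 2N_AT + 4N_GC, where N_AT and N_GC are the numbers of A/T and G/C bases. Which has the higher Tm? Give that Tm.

Primer 2, 44°C

Primer 1: A+T=9, G+C=6 → Tm = 2(9)+4(6) = 42°C
Primer 2: A+T=6, G+C=8 → Tm = 2(6)+4(8) = 44°C
42°C vs 44°C → primer 2 is higher.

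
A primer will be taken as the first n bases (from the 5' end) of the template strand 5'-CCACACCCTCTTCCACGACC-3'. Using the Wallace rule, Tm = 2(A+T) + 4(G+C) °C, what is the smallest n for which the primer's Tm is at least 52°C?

n = 16

First 15 bases: CCACACCCTCTTCCA → Tm = 48°C (< 52°C)
First 16 bases: CCACACCCTCTTCCAC → Tm = 52°C (≥ 52°C)
Each additional base adds 2°C (A/T) or 4°C (G/C), so Tm is non-decreasing in n; n = 16 is the first length to reach 52°C.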